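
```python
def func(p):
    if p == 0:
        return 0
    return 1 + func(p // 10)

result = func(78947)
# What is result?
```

Count of digits of 78947: 5

Answer: 5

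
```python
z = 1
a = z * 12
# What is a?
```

Trace:
`z = 1` → z = 1
`a = z * 12` → a = 12
So a = 12

Answer: 12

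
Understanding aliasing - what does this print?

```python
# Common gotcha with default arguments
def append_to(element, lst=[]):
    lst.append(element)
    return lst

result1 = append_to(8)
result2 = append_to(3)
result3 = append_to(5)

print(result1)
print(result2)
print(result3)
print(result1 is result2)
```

Key concept: mutable default argument gotcha.
Step by step:
`result1 = append_to(8)` → result1 = [8]
`result2 = append_to(3)` → result1 = [8, 3] (same object as result2); result2 = [8, 3] (same object as result1)
`result3 = append_to(5)` → result1 = [8, 3, 5] (same object as result2, result3); result2 = [8, 3, 5] (same object as result1, result3); result3 = [8, 3, 5] (same object as result1, result2)
`print(result1)` → prints [8, 3, 5]
`print(result2)` → prints [8, 3, 5]
`print(result3)` → prints [8, 3, 5]
`print(result1 is result2)` → prints True

Answer:
[8, 3, 5]
[8, 3, 5]
[8, 3, 5]
True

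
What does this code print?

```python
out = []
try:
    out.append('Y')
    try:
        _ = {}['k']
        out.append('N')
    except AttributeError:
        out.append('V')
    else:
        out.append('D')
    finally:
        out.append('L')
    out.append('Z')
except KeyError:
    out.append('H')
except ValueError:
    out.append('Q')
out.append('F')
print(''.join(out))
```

Execution trace: 'Y' (try body) → 'L' (inner finally) → 'H' (except KeyError) → 'F' (after the try/except). Output: YLHF

Answer: YLHF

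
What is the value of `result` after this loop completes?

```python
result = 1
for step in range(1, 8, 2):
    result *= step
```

Product of 1, 3, 5, ... up to 7
`result` takes the values: 1 → 3 → 15 → 105

Answer: 105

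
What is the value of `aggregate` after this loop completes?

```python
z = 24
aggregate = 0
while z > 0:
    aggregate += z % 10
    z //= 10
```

Sum digits of 24
`aggregate` takes the values: 0 → 4 → 6

Answer: 6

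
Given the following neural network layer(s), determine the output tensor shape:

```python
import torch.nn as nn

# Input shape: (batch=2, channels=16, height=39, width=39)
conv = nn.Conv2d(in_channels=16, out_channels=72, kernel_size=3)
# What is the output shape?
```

Input: (2, 16, 39, 39) -> Output: (2, 72, 37, 37)

Answer: (2, 72, 37, 37)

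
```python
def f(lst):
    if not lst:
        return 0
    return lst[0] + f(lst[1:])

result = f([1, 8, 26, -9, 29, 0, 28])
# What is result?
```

1 + 8 + 26 + (-9) + 29 + 0 + 28 + 0 = 83

Answer: 83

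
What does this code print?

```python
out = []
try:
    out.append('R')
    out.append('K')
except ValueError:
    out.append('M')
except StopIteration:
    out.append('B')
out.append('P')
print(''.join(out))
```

Execution trace: 'R' (try body) → 'K' (try body, no exception) → 'P' (after the try/except). Output: RKP

Answer: RKP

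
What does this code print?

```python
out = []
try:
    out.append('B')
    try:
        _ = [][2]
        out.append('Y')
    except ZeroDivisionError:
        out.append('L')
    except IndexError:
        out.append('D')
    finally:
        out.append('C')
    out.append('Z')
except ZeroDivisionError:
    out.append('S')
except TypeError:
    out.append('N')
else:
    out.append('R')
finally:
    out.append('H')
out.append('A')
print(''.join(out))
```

Execution trace: 'B' (try body) → 'D' (inner except IndexError) → 'C' (inner finally) → 'Z' (try body, no exception) → 'R' (else) → 'H' (finally) → 'A' (after the try/except). Output: BDCZRHA

Answer: BDCZRHA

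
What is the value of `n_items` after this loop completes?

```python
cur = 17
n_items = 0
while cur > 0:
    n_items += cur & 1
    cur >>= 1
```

Count set bits in 17 (binary: 0b10001)
`n_items` takes the values: 0 → 1 → 2

Answer: 2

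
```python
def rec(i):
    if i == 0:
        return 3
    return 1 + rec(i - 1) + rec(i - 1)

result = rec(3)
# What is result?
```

rec(i) = 1 + 2·rec(i-1), rec(0)=3. Closed form: (3+1)·2^3 - 1 = 31.

Answer: 31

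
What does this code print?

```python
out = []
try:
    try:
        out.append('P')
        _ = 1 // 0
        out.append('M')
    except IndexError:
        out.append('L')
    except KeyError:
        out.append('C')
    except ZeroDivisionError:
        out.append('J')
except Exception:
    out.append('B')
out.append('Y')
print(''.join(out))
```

Execution trace: 'P' (inner try body) → 'J' (inner except ZeroDivisionError) → 'Y' (after the try/except). Output: PJY

Answer: PJY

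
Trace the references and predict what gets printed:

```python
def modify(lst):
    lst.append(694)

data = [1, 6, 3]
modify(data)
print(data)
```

Key concept: function modifies passed list.
Step by step:
`data = [1, 6, 3]` → data = [1, 6, 3]
`modify(data)` → data = [1, 6, 3, 694]
`print(data)` → prints [1, 6, 3, 694]

Answer: [1, 6, 3, 694]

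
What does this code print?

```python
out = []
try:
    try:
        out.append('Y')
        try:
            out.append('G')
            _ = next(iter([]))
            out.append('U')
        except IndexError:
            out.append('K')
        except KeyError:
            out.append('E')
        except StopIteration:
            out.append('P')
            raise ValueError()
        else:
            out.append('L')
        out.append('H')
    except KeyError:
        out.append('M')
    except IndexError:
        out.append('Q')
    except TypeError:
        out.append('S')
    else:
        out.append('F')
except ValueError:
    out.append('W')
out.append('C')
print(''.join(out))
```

Execution trace: 'Y' (try body) → 'G' (inner try body) → 'P' (inner except StopIteration) → 'W' (outer except ValueError) → 'C' (after the try/except). Output: YGPWC

Answer: YGPWC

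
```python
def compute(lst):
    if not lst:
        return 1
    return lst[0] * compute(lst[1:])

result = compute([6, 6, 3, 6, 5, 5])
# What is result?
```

Product over [6, 6, 3, 6, 5, 5] = 6 * 6 * 3 * 6 * 5 * 5 = 16200

Answer: 16200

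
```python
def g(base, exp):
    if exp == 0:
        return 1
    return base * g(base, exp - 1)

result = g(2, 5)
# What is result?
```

g(2, 5) = 2 * 2 * 2 * 2 * 2 = 32

Answer: 32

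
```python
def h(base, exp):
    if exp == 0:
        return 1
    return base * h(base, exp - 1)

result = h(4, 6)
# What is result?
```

h(4, 6) = 4 * 4 * 4 * 4 * 4 * 4 = 4096

Answer: 4096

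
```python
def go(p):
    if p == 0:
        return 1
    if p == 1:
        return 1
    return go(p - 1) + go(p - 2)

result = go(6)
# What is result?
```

Build up from base cases: go(0)=1, go(1)=1, go(2)=2, go(3)=3, go(4)=5, go(5)=8, go(6)=13

Answer: 13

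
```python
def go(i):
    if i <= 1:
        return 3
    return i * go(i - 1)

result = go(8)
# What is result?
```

go(8) = 8 * 7 * 6 * 5 * 4 * 3 * 2 * 3 = 120960

Answer: 120960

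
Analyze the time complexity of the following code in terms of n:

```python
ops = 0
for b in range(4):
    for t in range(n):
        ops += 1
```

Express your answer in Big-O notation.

Each loop level contributes: 1 × n. Multiplying the contributions gives O(n).

Answer: O(n)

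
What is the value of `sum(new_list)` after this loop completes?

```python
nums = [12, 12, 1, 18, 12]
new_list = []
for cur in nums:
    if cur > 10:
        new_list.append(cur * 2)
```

Sum of doubled values > 10
`new_list` takes the values: [] → [24] → [24, 24] → [24, 24, 36] → [24, 24, 36, 24]
So `sum(new_list)` = 108

Answer: 108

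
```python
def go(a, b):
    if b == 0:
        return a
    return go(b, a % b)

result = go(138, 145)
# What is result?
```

go(138, 145) -> go(145, 138) -> go(138, 7) -> go(7, 5) -> go(5, 2) -> go(2, 1) -> go(1, 0) -> 1

Answer: 1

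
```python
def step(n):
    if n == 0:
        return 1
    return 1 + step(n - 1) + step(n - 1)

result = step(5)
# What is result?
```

step(n) = 1 + 2·step(n-1), step(0)=1. Closed form: (1+1)·2^5 - 1 = 63.

Answer: 63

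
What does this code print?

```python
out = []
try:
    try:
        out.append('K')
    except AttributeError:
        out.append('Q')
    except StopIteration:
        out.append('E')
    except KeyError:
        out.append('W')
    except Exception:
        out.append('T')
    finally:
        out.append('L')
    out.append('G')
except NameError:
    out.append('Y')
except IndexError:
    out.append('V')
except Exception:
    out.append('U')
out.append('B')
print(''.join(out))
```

Execution trace: 'K' (inner try body, no exception) → 'L' (inner finally) → 'G' (try body, no exception) → 'B' (after the try/except). Output: KLGB

Answer: KLGB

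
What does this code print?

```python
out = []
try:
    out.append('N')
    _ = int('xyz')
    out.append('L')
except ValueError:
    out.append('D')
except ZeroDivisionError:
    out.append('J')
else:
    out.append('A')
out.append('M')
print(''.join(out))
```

Execution trace: 'N' (try body) → 'D' (except ValueError) → 'M' (after the try/except). Output: NDM

Answer: NDM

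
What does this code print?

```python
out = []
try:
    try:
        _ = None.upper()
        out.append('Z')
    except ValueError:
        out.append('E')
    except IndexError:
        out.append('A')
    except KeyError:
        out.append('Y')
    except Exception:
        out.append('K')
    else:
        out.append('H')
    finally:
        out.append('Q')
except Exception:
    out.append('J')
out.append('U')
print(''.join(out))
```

Execution trace: 'K' (inner except Exception) → 'Q' (inner finally) → 'U' (after the try/except). Output: KQU

Answer: KQU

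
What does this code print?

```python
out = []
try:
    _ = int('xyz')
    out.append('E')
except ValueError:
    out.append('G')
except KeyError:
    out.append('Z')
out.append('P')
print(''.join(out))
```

Execution trace: 'G' (except ValueError) → 'P' (after the try/except). Output: GP

Answer: GP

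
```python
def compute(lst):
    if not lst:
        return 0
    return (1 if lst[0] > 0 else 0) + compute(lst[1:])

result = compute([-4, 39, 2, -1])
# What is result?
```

Count of positive elements in [-4, 39, 2, -1] = 2

Answer: 2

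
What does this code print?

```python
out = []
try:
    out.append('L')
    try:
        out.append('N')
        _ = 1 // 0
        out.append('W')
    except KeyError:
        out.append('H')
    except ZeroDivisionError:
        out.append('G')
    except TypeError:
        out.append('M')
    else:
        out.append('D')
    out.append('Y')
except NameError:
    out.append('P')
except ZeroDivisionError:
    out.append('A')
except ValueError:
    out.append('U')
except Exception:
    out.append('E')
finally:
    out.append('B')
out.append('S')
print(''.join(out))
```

Execution trace: 'L' (try body) → 'N' (inner try body) → 'G' (inner except ZeroDivisionError) → 'Y' (try body, no exception) → 'B' (finally) → 'S' (after the try/except). Output: LNGYBS

Answer: LNGYBS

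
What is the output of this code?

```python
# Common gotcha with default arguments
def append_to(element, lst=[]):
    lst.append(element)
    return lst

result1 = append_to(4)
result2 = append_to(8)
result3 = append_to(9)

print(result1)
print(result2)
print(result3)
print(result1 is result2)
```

Key concept: mutable default argument gotcha.
Step by step:
`result1 = append_to(4)` → result1 = [4]
`result2 = append_to(8)` → result1 = [4, 8] (same object as result2); result2 = [4, 8] (same object as result1)
`result3 = append_to(9)` → result1 = [4, 8, 9] (same object as result2, result3); result2 = [4, 8, 9] (same object as result1, result3); result3 = [4, 8, 9] (same object as result1, result2)
`print(result1)` → prints [4, 8, 9]
`print(result2)` → prints [4, 8, 9]
`print(result3)` → prints [4, 8, 9]
`print(result1 is result2)` → prints True

Answer:
[4, 8, 9]
[4, 8, 9]
[4, 8, 9]
True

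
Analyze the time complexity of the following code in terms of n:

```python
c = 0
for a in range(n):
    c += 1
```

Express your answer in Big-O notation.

Each loop level contributes: n. Multiplying the contributions gives O(n).

Answer: O(n)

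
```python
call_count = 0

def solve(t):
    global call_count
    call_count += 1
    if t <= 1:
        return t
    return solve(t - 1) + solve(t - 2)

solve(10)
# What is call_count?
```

Calls(t) = 1 + Calls(t-1) + Calls(t-2); Calls(0)=Calls(1)=1. For t=10 this gives 177.

Answer: 177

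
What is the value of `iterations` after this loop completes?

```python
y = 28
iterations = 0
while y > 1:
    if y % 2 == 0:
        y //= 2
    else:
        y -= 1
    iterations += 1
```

Steps to reduce 28 to 1
`iterations` takes the values: 0 → 1 → 2 → 3 → 4 → 5 → 6

Answer: 6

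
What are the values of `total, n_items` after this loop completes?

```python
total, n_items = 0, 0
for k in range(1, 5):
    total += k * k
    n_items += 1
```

Sum of squares and count
`total, n_items` takes the values: (0, 0) → (1, 0) → (1, 1) → (5, 1) → (5, 2) → (14, 2) → (14, 3) → (30, 3) → (30, 4)

Answer: 30, 4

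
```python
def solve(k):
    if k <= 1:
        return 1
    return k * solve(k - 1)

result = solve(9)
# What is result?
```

solve(9) = 9 * 8 * 7 * 6 * 5 * 4 * 3 * 2 * 1 = 362880

Answer: 362880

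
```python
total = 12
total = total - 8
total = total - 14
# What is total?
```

Trace:
`total = 12` → total = 12
`total = total - 8` → total = 4
`total = total - 14` → total = -10
So total = -10

Answer: -10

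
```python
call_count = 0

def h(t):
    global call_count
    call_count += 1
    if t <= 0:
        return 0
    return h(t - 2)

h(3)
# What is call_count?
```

Linear recursion stepping by 2: 3 calls from t=3 down to ≤0.

Answer: 3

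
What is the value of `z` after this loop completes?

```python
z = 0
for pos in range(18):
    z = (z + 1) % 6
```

Increment mod 6, 18 times = 0
`z` takes the values: 0 → 1 → 2 → 3 → 4 → 5 → 0 → 1 → 2 → 3 → 4 → 5 → 0 → 1 → 2 → 3 → 4 → 5 → 0

Answer: 0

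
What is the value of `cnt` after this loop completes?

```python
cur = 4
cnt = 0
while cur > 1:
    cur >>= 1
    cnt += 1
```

Count right shifts until 1
`cnt` takes the values: 0 → 1 → 2

Answer: 2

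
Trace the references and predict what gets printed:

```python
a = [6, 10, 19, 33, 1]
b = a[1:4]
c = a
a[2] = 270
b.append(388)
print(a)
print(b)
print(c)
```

Key concept: slice vs alias.
Step by step:
`a = [6, 10, 19, 33, 1]` → a = [6, 10, 19, 33, 1]
`b = a[1:4]` → b = [10, 19, 33]
`c = a` → c = [6, 10, 19, 33, 1] (same object as a)
`a[2] = 270` → a = [6, 10, 270, 33, 1] (same object as c); c = [6, 10, 270, 33, 1] (same object as a)
`b.append(388)` → b = [10, 19, 33, 388]
`print(a)` → prints [6, 10, 270, 33, 1]
`print(b)` → prints [10, 19, 33, 388]
`print(c)` → prints [6, 10, 270, 33, 1]

Answer:
[6, 10, 270, 33, 1]
[10, 19, 33, 388]
[6, 10, 270, 33, 1]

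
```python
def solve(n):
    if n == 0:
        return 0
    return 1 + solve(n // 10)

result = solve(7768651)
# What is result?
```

Count of digits of 7768651: 7

Answer: 7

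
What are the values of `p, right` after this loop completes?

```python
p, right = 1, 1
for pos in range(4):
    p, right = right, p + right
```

Fibonacci: after 4 iterations
`p, right` takes the values: (1, 1) → (1, 2) → (2, 3) → (3, 5) → (5, 8)

Answer: 5, 8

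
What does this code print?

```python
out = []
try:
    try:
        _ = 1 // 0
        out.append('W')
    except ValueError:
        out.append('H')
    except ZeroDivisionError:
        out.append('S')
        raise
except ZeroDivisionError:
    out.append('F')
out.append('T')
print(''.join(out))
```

Execution trace: 'S' (inner except ZeroDivisionError) → 'F' (outer except ZeroDivisionError) → 'T' (after the try/except). Output: SFT

Answer: SFT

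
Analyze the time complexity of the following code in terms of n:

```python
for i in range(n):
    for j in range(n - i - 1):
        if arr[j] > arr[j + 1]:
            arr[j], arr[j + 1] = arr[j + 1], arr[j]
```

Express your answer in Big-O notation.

This is Bubble sort. Time complexity: O(n²).

Answer: O(n²)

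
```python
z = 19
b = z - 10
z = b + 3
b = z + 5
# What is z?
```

Trace:
`z = 19` → z = 19
`b = z - 10` → b = 9
`z = b + 3` → z = 12
`b = z + 5` → b = 17
So z = 12

Answer: 12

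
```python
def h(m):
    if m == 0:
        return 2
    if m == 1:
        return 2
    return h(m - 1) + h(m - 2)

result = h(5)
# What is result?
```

Build up from base cases: h(0)=2, h(1)=2, h(2)=4, h(3)=6, h(4)=10, h(5)=16

Answer: 16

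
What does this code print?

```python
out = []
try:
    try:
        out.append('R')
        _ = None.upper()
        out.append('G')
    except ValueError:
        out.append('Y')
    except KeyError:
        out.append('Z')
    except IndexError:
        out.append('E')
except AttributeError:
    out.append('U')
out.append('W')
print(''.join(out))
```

Execution trace: 'R' (try body) → 'U' (outer except AttributeError) → 'W' (after the try/except). Output: RUW

Answer: RUW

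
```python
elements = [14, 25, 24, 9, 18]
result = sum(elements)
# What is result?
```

Trace:
`elements = [14, 25, 24, 9, 18]` → elements = [14, 25, 24, 9, 18]
`result = sum(elements)` → result = 90
So result = 90

Answer: 90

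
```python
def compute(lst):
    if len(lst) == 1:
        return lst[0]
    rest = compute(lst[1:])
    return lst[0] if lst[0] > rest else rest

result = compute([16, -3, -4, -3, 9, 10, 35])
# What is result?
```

Recursive max over [16, -3, -4, -3, 9, 10, 35] = 35

Answer: 35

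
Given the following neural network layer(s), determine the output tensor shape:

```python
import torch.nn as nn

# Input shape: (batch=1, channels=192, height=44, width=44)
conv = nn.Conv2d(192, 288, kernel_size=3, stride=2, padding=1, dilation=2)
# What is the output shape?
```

Input: (1, 192, 44, 44) -> Output: (1, 288, 21, 21)

Answer: (1, 288, 21, 21)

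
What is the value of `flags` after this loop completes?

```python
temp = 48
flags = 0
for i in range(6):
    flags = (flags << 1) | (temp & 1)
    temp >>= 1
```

Reverse lowest 6 bits of 48
`flags` takes the values: 0 → 1 → 3

Answer: 3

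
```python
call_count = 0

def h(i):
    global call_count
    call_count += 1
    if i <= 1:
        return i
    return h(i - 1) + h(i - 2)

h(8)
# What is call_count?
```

Calls(i) = 1 + Calls(i-1) + Calls(i-2); Calls(0)=Calls(1)=1. For i=8 this gives 67.

Answer: 67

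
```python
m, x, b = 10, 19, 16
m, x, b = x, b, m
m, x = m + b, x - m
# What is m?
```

Trace:
`m, x, b = 10, 19, 16` → m = 10; x = 19; b = 16
`m, x, b = x, b, m` → m = 19; x = 16; b = 10
`m, x = m + b, x - m` → m = 29; x = -3
So m = 29

Answer: 29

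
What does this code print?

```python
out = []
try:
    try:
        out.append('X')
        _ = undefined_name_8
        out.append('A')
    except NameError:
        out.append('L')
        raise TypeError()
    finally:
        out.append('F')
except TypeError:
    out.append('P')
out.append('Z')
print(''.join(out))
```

Execution trace: 'X' (inner try body) → 'L' (inner except NameError) → 'F' (inner finally) → 'P' (outer except TypeError) → 'Z' (after the try/except). Output: XLFPZ

Answer: XLFPZ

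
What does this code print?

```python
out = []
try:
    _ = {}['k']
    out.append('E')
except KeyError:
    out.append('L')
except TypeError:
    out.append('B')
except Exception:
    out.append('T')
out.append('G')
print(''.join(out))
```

Execution trace: 'L' (except KeyError) → 'G' (after the try/except). Output: LG

Answer: LG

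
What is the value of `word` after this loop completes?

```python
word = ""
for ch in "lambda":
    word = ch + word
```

Reverse 'lambda'
`word` takes the values: "" → "l" → "al" → "mal" → "bmal" → "dbmal" → "adbmal"

Answer: "adbmal"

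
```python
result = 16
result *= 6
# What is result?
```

Trace:
`result = 16` → result = 16
`result *= 6` → result = 96
So result = 96

Answer: 96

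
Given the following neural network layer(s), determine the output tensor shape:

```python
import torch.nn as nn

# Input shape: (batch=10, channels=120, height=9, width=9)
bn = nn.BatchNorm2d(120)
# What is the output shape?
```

Input: (10, 120, 9, 9) -> Output: (10, 120, 9, 9)

Answer: (10, 120, 9, 9)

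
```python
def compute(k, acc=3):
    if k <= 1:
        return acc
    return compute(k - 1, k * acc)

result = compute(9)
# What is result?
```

Accumulator trace (n, acc): (9, 3) -> (8, 27) -> (7, 216) -> (6, 1512) -> (5, 9072) -> (4, 45360) -> (3, 181440) -> (2, 544320) -> (1, 1088640) -> return 1088640

Answer: 1088640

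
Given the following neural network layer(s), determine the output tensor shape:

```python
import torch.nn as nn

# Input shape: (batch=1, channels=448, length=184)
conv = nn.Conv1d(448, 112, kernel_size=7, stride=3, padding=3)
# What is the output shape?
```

Input: (1, 448, 184) -> Output: (1, 112, 62)

Answer: (1, 112, 62)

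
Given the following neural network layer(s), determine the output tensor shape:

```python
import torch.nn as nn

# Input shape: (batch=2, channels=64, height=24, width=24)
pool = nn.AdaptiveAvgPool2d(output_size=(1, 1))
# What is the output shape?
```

Input: (2, 64, 24, 24) -> Output: (2, 64, 1, 1)

Answer: (2, 64, 1, 1)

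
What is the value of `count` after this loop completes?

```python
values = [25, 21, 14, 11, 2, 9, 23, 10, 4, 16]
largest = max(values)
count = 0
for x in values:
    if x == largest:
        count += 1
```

Count of max value 25 in [25, 21, 14, 11, 2, 9, 23, 10, 4, 16]
`count` takes the values: 0 → 1

Answer: 1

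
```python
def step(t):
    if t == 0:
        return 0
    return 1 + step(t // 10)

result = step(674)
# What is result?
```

Count of digits of 674: 3

Answer: 3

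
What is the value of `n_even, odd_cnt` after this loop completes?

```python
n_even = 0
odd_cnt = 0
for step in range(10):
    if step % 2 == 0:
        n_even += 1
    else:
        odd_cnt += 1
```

Count evens and odds in range(10)
`n_even, odd_cnt` takes the values: (0, 0) → (1, 0) → (1, 1) → (2, 1) → (2, 2) → (3, 2) → (3, 3) → (4, 3) → (4, 4) → (5, 4) → (5, 5)

Answer: 5, 5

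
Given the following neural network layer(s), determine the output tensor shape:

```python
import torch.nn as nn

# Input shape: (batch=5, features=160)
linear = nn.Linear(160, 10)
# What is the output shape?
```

Input: (5, 160) -> Output: (5, 10)

Answer: (5, 10)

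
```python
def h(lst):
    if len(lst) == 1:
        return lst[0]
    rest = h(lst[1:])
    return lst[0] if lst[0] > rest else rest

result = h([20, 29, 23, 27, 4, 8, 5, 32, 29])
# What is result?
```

Recursive max over [20, 29, 23, 27, 4, 8, 5, 32, 29] = 32

Answer: 32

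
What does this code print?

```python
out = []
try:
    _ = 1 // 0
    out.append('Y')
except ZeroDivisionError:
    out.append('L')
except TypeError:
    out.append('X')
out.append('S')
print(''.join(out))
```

Execution trace: 'L' (except ZeroDivisionError) → 'S' (after the try/except). Output: LS

Answer: LS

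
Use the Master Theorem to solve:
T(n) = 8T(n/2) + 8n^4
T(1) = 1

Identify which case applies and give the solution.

a=8, b=2, f(n)=8n^4. log_2(8) = 3. Since c=4 > 3 and the regularity condition holds (8(n/2)^4 = (8/2^4)n^4 with 8/2^4 < 1), Case 3 applies: T(n) = Θ(f(n)) = O(n^4).

Answer: O(n^4) - Case 3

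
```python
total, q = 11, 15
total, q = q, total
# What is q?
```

Trace:
`total, q = 11, 15` → total = 11; q = 15
`total, q = q, total` → total = 15; q = 11
So q = 11

Answer: 11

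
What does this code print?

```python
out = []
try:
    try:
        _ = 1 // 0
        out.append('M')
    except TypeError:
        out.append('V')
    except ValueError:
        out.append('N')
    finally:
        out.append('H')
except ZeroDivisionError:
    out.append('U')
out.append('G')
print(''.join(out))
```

Execution trace: 'H' (inner finally) → 'U' (outer except ZeroDivisionError) → 'G' (after the try/except). Output: HUG

Answer: HUG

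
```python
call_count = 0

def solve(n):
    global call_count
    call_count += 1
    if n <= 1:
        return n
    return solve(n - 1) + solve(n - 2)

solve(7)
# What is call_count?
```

Calls(n) = 1 + Calls(n-1) + Calls(n-2); Calls(0)=Calls(1)=1. For n=7 this gives 41.

Answer: 41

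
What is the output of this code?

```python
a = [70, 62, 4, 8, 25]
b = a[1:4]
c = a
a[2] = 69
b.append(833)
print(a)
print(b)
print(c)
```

Key concept: slice vs alias.
Step by step:
`a = [70, 62, 4, 8, 25]` → a = [70, 62, 4, 8, 25]
`b = a[1:4]` → b = [62, 4, 8]
`c = a` → c = [70, 62, 4, 8, 25] (same object as a)
`a[2] = 69` → a = [70, 62, 69, 8, 25] (same object as c); c = [70, 62, 69, 8, 25] (same object as a)
`b.append(833)` → b = [62, 4, 8, 833]
`print(a)` → prints [70, 62, 69, 8, 25]
`print(b)` → prints [62, 4, 8, 833]
`print(c)` → prints [70, 62, 69, 8, 25]

Answer:
[70, 62, 69, 8, 25]
[62, 4, 8, 833]
[70, 62, 69, 8, 25]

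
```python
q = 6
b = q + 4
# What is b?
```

Trace:
`q = 6` → q = 6
`b = q + 4` → b = 10
So b = 10

Answer: 10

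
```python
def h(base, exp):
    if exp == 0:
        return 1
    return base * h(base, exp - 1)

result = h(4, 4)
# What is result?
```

h(4, 4) = 4 * 4 * 4 * 4 = 256

Answer: 256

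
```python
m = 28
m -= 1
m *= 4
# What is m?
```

Trace:
`m = 28` → m = 28
`m -= 1` → m = 27
`m *= 4` → m = 108
So m = 108

Answer: 108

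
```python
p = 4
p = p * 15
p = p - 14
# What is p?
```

Trace:
`p = 4` → p = 4
`p = p * 15` → p = 60
`p = p - 14` → p = 46
So p = 46

Answer: 46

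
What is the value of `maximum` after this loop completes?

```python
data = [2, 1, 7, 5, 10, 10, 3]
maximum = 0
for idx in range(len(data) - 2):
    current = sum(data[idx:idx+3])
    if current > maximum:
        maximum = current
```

Max sum of 3-element window in [2, 1, 7, 5, 10, 10, 3]
`maximum` takes the values: 0 → 10 → 13 → 22 → 25

Answer: 25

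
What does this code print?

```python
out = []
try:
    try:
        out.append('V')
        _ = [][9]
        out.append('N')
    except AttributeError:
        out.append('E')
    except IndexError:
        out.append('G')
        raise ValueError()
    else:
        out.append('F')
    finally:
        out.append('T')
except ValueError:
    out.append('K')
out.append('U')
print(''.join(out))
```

Execution trace: 'V' (inner try body) → 'G' (inner except IndexError) → 'T' (inner finally) → 'K' (outer except ValueError) → 'U' (after the try/except). Output: VGTKU

Answer: VGTKU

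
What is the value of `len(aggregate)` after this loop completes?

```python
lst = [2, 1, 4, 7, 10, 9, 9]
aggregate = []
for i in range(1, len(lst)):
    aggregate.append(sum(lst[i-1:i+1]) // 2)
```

Number of 2-element averages
`aggregate` takes the values: [] → [1] → [1, 2] → [1, 2, 5] → [1, 2, 5, 8] → [1, 2, 5, 8, 9] → [1, 2, 5, 8, 9, 9]
So `len(aggregate)` = 6

Answer: 6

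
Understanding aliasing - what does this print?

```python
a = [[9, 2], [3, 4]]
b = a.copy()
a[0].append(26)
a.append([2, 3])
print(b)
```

Key concept: shallow copy with nested lists.
Step by step:
`a = [[9, 2], [3, 4]]` → a = [[9, 2], [3, 4]]
`b = a.copy()` → b = [[9, 2], [3, 4]]
`a[0].append(26)` → a = [[9, 2, 26], [3, 4]]; b = [[9, 2, 26], [3, 4]]
`a.append([2, 3])` → a = [[9, 2, 26], [3, 4], [2, 3]]
`print(b)` → prints [[9, 2, 26], [3, 4]]

Answer: [[9, 2, 26], [3, 4]]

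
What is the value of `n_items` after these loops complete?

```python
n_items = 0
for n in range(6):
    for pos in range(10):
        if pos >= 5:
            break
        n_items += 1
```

Inner breaks at 5, outer runs 6 times
`n_items` takes the values: 0 → 1 → 2 → 3 → 4 → 5 → 6 → 7 → 8 → 9 → 10 → 11 → 12 → 13 → 14 → 15 → 16 → 17 → 18 → 19 → 20 → 21 → 22 → 23 → 24 → 25 → 26 → 27 → 28 → 29 → 30

Answer: 30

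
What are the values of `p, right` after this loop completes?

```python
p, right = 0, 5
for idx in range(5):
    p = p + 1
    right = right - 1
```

p goes 0→5, right goes 5→0
`p, right` takes the values: (0, 5) → (1, 5) → (1, 4) → (2, 4) → (2, 3) → (3, 3) → (3, 2) → (4, 2) → (4, 1) → (5, 1) → (5, 0)

Answer: 5, 0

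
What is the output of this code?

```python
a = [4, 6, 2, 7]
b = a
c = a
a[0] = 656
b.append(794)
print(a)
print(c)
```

Key concept: multiple aliases.
Step by step:
`a = [4, 6, 2, 7]` → a = [4, 6, 2, 7]
`b = a` → b = [4, 6, 2, 7] (same object as a)
`c = a` → c = [4, 6, 2, 7] (same object as a, b)
`a[0] = 656` → a = [656, 6, 2, 7] (same object as b, c); b = [656, 6, 2, 7] (same object as a, c); c = [656, 6, 2, 7] (same object as a, b)
`b.append(794)` → a = [656, 6, 2, 7, 794] (same object as b, c); b = [656, 6, 2, 7, 794] (same object as a, c); c = [656, 6, 2, 7, 794] (same object as a, b)
`print(a)` → prints [656, 6, 2, 7, 794]
`print(c)` → prints [656, 6, 2, 7, 794]

Answer:
[656, 6, 2, 7, 794]
[656, 6, 2, 7, 794]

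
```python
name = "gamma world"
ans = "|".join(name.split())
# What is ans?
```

Trace:
`name = "gamma world"` → name = 'gamma world'
`ans = "|".join(name.split())` → ans = 'gamma|world'
So ans = 'gamma|world'

Answer: 'gamma|world'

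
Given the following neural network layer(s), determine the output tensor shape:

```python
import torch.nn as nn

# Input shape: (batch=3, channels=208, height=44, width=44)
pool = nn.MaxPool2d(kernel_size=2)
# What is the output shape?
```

Input: (3, 208, 44, 44) -> Output: (3, 208, 22, 22)

Answer: (3, 208, 22, 22)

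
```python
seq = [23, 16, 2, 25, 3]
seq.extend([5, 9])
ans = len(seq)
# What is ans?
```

Trace:
`seq = [23, 16, 2, 25, 3]` → seq = [23, 16, 2, 25, 3]
`seq.extend([5, 9])` → seq = [23, 16, 2, 25, 3, 5, 9]
`ans = len(seq)` → ans = 7
So ans = 7

Answer: 7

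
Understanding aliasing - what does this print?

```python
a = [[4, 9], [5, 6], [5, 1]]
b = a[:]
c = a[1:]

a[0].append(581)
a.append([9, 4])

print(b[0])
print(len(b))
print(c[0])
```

Key concept: slice with nested mutation.
Step by step:
`a = [[4, 9], [5, 6], [5, 1]]` → a = [[4, 9], [5, 6], [5, 1]]
`b = a[:]` → b = [[4, 9], [5, 6], [5, 1]]
`c = a[1:]` → c = [[5, 6], [5, 1]]
`a[0].append(581)` → a = [[4, 9, 581], [5, 6], [5, 1]]; b = [[4, 9, 581], [5, 6], [5, 1]]
`a.append([9, 4])` → a = [[4, 9, 581], [5, 6], [5, 1], [9, 4]]
`print(b[0])` → prints [4, 9, 581]
`print(len(b))` → prints 3
`print(c[0])` → prints [5, 6]

Answer:
[4, 9, 581]
3
[5, 6]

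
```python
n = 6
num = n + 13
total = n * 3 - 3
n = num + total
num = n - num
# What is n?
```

Trace:
`n = 6` → n = 6
`num = n + 13` → num = 19
`total = n * 3 - 3` → total = 15
`n = num + total` → n = 34
`num = n - num` → num = 15
So n = 34

Answer: 34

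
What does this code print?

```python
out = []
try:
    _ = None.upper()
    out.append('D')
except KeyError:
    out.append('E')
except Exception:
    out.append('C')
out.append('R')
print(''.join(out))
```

Execution trace: 'C' (except Exception) → 'R' (after the try/except). Output: CR

Answer: CR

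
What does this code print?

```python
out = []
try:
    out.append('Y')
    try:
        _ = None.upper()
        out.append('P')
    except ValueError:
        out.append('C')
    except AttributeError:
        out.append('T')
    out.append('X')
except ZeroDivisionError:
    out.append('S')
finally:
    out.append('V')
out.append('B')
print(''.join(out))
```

Execution trace: 'Y' (try body) → 'T' (inner except AttributeError) → 'X' (try body, no exception) → 'V' (finally) → 'B' (after the try/except). Output: YTXVB

Answer: YTXVB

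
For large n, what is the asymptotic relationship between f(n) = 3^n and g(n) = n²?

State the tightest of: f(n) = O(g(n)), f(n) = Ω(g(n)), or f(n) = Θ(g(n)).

3^n vs n²: f(n) = Ω(g(n)) but not O(g(n)) — 3^n grows strictly faster than n².

Answer: f(n) = Ω(g(n)) but not O(g(n)) — 3^n grows strictly faster than n².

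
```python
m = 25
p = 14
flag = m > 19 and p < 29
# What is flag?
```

Trace:
`m = 25` → m = 25
`p = 14` → p = 14
`flag = m > 19 and p < 29` → flag = True
So flag = True

Answer: True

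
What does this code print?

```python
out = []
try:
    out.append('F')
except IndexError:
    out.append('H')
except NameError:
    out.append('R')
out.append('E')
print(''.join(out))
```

Execution trace: 'F' (try body, no exception) → 'E' (after the try/except). Output: FE

Answer: FE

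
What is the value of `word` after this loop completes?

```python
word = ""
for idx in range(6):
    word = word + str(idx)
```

Concatenate digits 0 to 5
`word` takes the values: "" → "0" → "01" → "012" → "0123" → "01234" → "012345"

Answer: "012345"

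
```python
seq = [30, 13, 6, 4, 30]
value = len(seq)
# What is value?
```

Trace:
`seq = [30, 13, 6, 4, 30]` → seq = [30, 13, 6, 4, 30]
`value = len(seq)` → value = 5
So value = 5

Answer: 5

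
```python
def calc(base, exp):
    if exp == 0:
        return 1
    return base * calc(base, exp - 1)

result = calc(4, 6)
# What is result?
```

calc(4, 6) = 4 * 4 * 4 * 4 * 4 * 4 = 4096

Answer: 4096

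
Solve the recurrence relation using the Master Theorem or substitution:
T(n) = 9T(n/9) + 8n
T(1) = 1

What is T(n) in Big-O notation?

By Master Theorem: a=9, b=9, f(n)=8n. Since log_9(9) = 1 and f(n) = Θ(n^1), Case 2 applies. T(n) = O(n log n).

Answer: O(n log n)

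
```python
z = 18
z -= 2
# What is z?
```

Trace:
`z = 18` → z = 18
`z -= 2` → z = 16
So z = 16

Answer: 16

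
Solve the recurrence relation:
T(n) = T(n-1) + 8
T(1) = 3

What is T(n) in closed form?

Unrolling: T(n) = T(1) + 8·(n-1) = 3 + 8(n-1) = 8n - 5.

Answer: T(n) = 8n - 5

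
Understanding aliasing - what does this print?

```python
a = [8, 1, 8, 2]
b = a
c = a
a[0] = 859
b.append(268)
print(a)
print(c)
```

Key concept: multiple aliases.
Step by step:
`a = [8, 1, 8, 2]` → a = [8, 1, 8, 2]
`b = a` → b = [8, 1, 8, 2] (same object as a)
`c = a` → c = [8, 1, 8, 2] (same object as a, b)
`a[0] = 859` → a = [859, 1, 8, 2] (same object as b, c); b = [859, 1, 8, 2] (same object as a, c); c = [859, 1, 8, 2] (same object as a, b)
`b.append(268)` → a = [859, 1, 8, 2, 268] (same object as b, c); b = [859, 1, 8, 2, 268] (same object as a, c); c = [859, 1, 8, 2, 268] (same object as a, b)
`print(a)` → prints [859, 1, 8, 2, 268]
`print(c)` → prints [859, 1, 8, 2, 268]

Answer:
[859, 1, 8, 2, 268]
[859, 1, 8, 2, 268]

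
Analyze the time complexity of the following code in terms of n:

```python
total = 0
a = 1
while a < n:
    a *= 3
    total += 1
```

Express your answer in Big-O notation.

Each loop level contributes: log n. Multiplying the contributions gives O(log n).

Answer: O(log n)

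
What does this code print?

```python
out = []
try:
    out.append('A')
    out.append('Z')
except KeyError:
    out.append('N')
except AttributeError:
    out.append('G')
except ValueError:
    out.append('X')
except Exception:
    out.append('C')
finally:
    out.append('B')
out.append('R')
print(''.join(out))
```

Execution trace: 'A' (try body) → 'Z' (try body, no exception) → 'B' (finally) → 'R' (after the try/except). Output: AZBR

Answer: AZBR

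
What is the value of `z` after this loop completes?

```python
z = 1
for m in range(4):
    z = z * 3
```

Multiply by 3, 4 times: 1 * 3^4 = 81
`z` takes the values: 1 → 3 → 9 → 27 → 81

Answer: 81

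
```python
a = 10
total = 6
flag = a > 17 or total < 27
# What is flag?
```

Trace:
`a = 10` → a = 10
`total = 6` → total = 6
`flag = a > 17 or total < 27` → flag = True
So flag = True

Answer: True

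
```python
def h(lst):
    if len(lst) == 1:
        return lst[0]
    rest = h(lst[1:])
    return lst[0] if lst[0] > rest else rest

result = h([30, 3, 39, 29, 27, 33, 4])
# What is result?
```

Recursive max over [30, 3, 39, 29, 27, 33, 4] = 39

Answer: 39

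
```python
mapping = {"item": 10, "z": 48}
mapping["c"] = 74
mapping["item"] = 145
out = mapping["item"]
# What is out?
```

Trace:
`mapping = {"item": 10, "z": 48}` → mapping = {'item': 10, 'z': 48}
`mapping["c"] = 74` → mapping = {'item': 10, 'z': 48, 'c': 74}
`mapping["item"] = 145` → mapping = {'item': 145, 'z': 48, 'c': 74}
`out = mapping["item"]` → out = 145
So out = 145

Answer: 145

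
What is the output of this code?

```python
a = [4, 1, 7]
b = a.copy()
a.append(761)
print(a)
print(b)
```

Key concept: list.copy() creates independent copy.
Step by step:
`a = [4, 1, 7]` → a = [4, 1, 7]
`b = a.copy()` → b = [4, 1, 7]
`a.append(761)` → a = [4, 1, 7, 761]
`print(a)` → prints [4, 1, 7, 761]
`print(b)` → prints [4, 1, 7]

Answer:
[4, 1, 7, 761]
[4, 1, 7]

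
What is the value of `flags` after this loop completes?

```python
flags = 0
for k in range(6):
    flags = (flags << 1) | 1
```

Build 6 consecutive 1-bits: 0b111111
`flags` takes the values: 0 → 1 → 3 → 7 → 15 → 31 → 63

Answer: 63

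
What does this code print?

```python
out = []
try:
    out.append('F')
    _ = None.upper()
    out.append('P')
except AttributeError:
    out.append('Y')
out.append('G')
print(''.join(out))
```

Execution trace: 'F' (try body) → 'Y' (except AttributeError) → 'G' (after the try/except). Output: FYG

Answer: FYG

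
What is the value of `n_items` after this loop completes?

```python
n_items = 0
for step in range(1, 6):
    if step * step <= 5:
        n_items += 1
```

Count numbers where step² ≤ 5
`n_items` takes the values: 0 → 1 → 2

Answer: 2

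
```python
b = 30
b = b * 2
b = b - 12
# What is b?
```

Trace:
`b = 30` → b = 30
`b = b * 2` → b = 60
`b = b - 12` → b = 48
So b = 48

Answer: 48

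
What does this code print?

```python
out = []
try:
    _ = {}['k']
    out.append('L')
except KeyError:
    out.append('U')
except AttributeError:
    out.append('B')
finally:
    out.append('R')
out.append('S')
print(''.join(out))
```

Execution trace: 'U' (except KeyError) → 'R' (finally) → 'S' (after the try/except). Output: URS

Answer: URS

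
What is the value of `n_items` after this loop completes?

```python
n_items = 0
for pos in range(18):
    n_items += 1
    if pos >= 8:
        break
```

Loop breaks when pos reaches 8, n_items is 9
`n_items` takes the values: 0 → 1 → 2 → 3 → 4 → 5 → 6 → 7 → 8 → 9

Answer: 9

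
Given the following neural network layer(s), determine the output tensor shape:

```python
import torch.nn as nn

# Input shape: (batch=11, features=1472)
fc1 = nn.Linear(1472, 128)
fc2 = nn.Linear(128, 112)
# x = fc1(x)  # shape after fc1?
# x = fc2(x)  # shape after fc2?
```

Input: (11, 1472) -> after fc1: (11, 128) -> Output: (11, 112)

Answer: (11, 112)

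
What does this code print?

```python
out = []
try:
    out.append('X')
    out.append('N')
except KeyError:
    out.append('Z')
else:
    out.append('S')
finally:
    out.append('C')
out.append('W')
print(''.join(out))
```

Execution trace: 'X' (try body) → 'N' (try body, no exception) → 'S' (else) → 'C' (finally) → 'W' (after the try/except). Output: XNSCW

Answer: XNSCW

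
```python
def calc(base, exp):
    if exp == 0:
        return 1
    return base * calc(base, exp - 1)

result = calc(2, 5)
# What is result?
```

calc(2, 5) = 2 * 2 * 2 * 2 * 2 = 32

Answer: 32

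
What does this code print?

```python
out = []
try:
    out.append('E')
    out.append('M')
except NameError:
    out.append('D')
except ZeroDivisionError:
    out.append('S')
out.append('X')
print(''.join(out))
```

Execution trace: 'E' (try body) → 'M' (try body, no exception) → 'X' (after the try/except). Output: EMX

Answer: EMX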